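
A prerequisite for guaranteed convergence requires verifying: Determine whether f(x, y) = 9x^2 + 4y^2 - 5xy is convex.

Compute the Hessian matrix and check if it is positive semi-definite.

f(x,y) = 9x^2 + 4y^2 - 5xy
Hessian H = [[18, -5], [-5, 8]]
trace(H) = 26, det(H) = 119
Eigenvalues: (26 +/- sqrt(200)) / 2 = 20.07, 5.929
Since both eigenvalues > 0, f is convex.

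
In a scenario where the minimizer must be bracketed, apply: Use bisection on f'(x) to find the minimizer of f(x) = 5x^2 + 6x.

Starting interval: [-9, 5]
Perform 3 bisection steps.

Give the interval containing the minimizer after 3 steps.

Finding critical point of f(x) = 5x^2 + 6x using bisection on f'(x) = 10x + 6.
f'(x) = 0 when x = -3/5.
Starting interval: [-9, 5]
Step 1: mid = -2, f'(mid) = -14, new interval = [-2, 5]
Step 2: mid = 3/2, f'(mid) = 21, new interval = [-2, 3/2]
Step 3: mid = -1/4, f'(mid) = 7/2, new interval = [-2, -1/4]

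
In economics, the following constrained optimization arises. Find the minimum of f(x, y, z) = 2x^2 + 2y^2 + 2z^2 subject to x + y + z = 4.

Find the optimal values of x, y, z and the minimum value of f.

Using Lagrange multipliers on f = 2x^2 + 2y^2 + 2z^2 with constraint x + y + z = 4:
Conditions: 2*2*x = lambda, 2*2*y = lambda, 2*2*z = lambda
So x = lambda/4, y = lambda/4, z = lambda/4
Substituting into constraint: lambda * (3/4) = 4
lambda = 16/3
x = 4/3, y = 4/3, z = 4/3
Minimum value = 32/3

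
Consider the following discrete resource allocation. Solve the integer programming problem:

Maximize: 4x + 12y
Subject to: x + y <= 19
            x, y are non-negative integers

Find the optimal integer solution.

Objective: 4x + 12y, constraint: x + y <= 19
Coefficient of y is 12 > coefficient of x is 4, so allocate the entire budget to y.
Optimal: x = 0, y = 19, value = 228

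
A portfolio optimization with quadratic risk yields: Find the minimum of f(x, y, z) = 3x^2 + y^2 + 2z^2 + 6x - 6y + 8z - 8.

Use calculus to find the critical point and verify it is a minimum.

f(x,y,z) = 3x^2 + y^2 + 2z^2 + 6x - 6y + 8z - 8
df/dx = 6x + (6) = 0 => x = -1
df/dy = 2y + (-6) = 0 => y = 3
df/dz = 4z + (8) = 0 => z = -2
f(-1,3,-2) = 3*(-1)^2 + 1*(3)^2 + 2*(-2)^2 + 6*(-1) + -6*(3) + 8*(-2) + -8 = -28
Hessian is diagonal with entries 6, 2, 4 > 0, confirmed minimum.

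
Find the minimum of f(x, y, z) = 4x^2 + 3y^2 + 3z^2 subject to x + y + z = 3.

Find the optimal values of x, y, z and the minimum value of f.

Using Lagrange multipliers on f = 4x^2 + 3y^2 + 3z^2 with constraint x + y + z = 3:
Conditions: 2*4*x = lambda, 2*3*y = lambda, 2*3*z = lambda
So x = lambda/8, y = lambda/6, z = lambda/6
Substituting into constraint: lambda * (11/24) = 3
lambda = 72/11
x = 9/11, y = 12/11, z = 12/11
Minimum value = 108/11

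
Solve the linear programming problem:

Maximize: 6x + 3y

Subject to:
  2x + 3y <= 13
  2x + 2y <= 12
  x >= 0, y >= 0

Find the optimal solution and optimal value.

Feasible vertices: (0, 0), (0, 13/3), (5, 1), (6, 0)
Objective 6x + 3y at each:
  (0, 0): 0
  (0, 13/3): 13
  (5, 1): 33
  (6, 0): 36
Maximum is 36 at (6, 0).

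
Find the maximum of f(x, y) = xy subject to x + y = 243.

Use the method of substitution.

Substitute y = 243 - x into f(x,y) = xy:
g(x) = x(243 - x) = 243x - x^2
g'(x) = 243 - 2x = 0  =>  x = 243/2
y = 243 - 243/2 = 243/2
Maximum value = (243/2) * (243/2) = 59049/4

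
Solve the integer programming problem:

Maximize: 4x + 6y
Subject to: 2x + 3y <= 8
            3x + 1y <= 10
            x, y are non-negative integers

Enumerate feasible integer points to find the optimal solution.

Constraint 1: 2x + 3y <= 8
Constraint 2: 3x + 1y <= 10
Feasible x range (need y >= 0): 0 <= x <= min(8/2, 10/3) => x in {0, ..., 3}.
Enumerate feasible integer points row by row (the coefficient of y is 6 > 0, so for each x the largest feasible y gives the best value):
  x = 0: y <= min((8 - 2*0)/3, (10 - 3*0)/1) => y in {0, ..., 2}; best 4*0 + 6*2 = 12
  x = 1: y <= min((8 - 2*1)/3, (10 - 3*1)/1) => y in {0, ..., 2}; best 4*1 + 6*2 = 16
  x = 2: y <= min((8 - 2*2)/3, (10 - 3*2)/1) => y in {0, ..., 1}; best 4*2 + 6*1 = 14
  x = 3: y <= min((8 - 2*3)/3, (10 - 3*3)/1) => y in {0}; best 4*3 + 6*0 = 12
The maximum 4x + 6y = 16 is achieved at x = 1, y = 2.
Check: 2*1 + 3*2 = 8 <= 8 and 3*1 + 1*2 = 5 <= 10.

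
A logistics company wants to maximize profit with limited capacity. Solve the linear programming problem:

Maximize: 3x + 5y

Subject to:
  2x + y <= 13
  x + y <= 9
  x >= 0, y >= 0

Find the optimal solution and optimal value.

Feasible vertices: (0, 0), (0, 9), (4, 5), (13/2, 0)
Objective 3x + 5y at each:
  (0, 0): 0
  (0, 9): 45
  (4, 5): 37
  (13/2, 0): 39/2
Maximum is 45 at (0, 9).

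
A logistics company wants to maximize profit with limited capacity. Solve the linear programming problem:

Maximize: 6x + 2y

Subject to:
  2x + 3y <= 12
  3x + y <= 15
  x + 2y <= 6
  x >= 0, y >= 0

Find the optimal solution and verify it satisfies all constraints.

Feasible vertices: (0, 0), (0, 3), (24/5, 3/5), (5, 0)
Objective 6x + 2y at each vertex:
  (0, 0): 0
  (0, 3): 6
  (24/5, 3/5): 30
  (5, 0): 30
Maximum is 30 at (24/5, 3/5).
Verify constraints at (x, y) = (24/5, 3/5):
  2*(24/5) + 3*(3/5) = 57/5 <= 12
  3*(24/5) + 1*(3/5) = 15 <= 15 (active)
  1*(24/5) + 2*(3/5) = 6 <= 6 (active)
  x = 24/5 >= 0, y = 3/5 >= 0. All constraints satisfied.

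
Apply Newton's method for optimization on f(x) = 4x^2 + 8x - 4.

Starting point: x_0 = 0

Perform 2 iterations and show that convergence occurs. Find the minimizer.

f(x) = 4x^2 + 8x - 4, f'(x) = 8x + (8), f''(x) = 8
Step 1: f'(0) = 8, x_1 = 0 - 8/8 = -1
Step 2: f'(-1) = 0, x_2 = -1 (converged)
Newton's method converges in 1 step for quadratics.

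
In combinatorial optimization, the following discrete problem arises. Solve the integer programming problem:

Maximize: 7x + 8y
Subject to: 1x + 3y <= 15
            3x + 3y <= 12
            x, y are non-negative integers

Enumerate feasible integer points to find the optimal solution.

Constraint 1: 1x + 3y <= 15
Constraint 2: 3x + 3y <= 12
Feasible x range (need y >= 0): 0 <= x <= min(15/1, 12/3) => x in {0, ..., 4}.
Enumerate feasible integer points row by row (the coefficient of y is 8 > 0, so for each x the largest feasible y gives the best value):
  x = 0: y <= min((15 - 1*0)/3, (12 - 3*0)/3) => y in {0, ..., 4}; best 7*0 + 8*4 = 32
  x = 1: y <= min((15 - 1*1)/3, (12 - 3*1)/3) => y in {0, ..., 3}; best 7*1 + 8*3 = 31
  x = 2: y <= min((15 - 1*2)/3, (12 - 3*2)/3) => y in {0, ..., 2}; best 7*2 + 8*2 = 30
  x = 3: y <= min((15 - 1*3)/3, (12 - 3*3)/3) => y in {0, ..., 1}; best 7*3 + 8*1 = 29
  x = 4: y <= min((15 - 1*4)/3, (12 - 3*4)/3) => y in {0}; best 7*4 + 8*0 = 28
The maximum 7x + 8y = 32 is achieved at x = 0, y = 4.
Check: 1*0 + 3*4 = 12 <= 15 and 3*0 + 3*4 = 12 <= 12.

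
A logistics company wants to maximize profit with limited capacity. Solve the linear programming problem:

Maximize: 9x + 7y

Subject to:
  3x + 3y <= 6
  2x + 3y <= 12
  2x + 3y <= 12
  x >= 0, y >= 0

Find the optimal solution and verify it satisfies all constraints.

Feasible vertices: (0, 0), (0, 2), (2, 0)
Objective 9x + 7y at each vertex:
  (0, 0): 0
  (0, 2): 14
  (2, 0): 18
Maximum is 18 at (2, 0).
Verify constraints at (x, y) = (2, 0):
  3*2 + 3*0 = 6 <= 6 (active)
  2*2 + 3*0 = 4 <= 12
  2*2 + 3*0 = 4 <= 12
  x = 2 >= 0, y = 0 >= 0. All constraints satisfied.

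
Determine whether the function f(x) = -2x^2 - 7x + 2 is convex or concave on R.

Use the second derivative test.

f(x) = -2x^2 - 7x + 2
f'(x) = -4x - 7
f''(x) = -4
Since f''(x) = -4 < 0 for all x, f is concave on R.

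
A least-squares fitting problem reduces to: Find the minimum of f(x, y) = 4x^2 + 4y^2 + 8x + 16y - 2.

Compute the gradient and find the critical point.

f(x,y) = 4x^2 + 4y^2 + 8x + 16y - 2
df/dx = 8x + (8) = 0  =>  x = -1
df/dy = 8y + (16) = 0  =>  y = -2
f(-1, -2) = 4*(-1)^2 + 4*(-2)^2 + 8*(-1) + 16*(-2) + -2 = -22
Hessian is diagonal with entries 8, 8 > 0, so this is a minimum.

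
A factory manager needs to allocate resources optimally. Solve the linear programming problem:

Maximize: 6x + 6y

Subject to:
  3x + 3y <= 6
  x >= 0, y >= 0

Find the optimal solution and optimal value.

The feasible region has vertices at [(0, 0), (2, 0), (0, 2)].
Checking objective 6x + 6y at each vertex:
  (0, 0): 6*0 + 6*0 = 0
  (2, 0): 6*2 + 6*0 = 12
  (0, 2): 6*0 + 6*2 = 12
Maximum is 12 at (2, 0).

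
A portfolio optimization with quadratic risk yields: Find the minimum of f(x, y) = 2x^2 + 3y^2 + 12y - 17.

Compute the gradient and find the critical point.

f(x,y) = 2x^2 + 3y^2 + 12y - 17
df/dx = 4x + (0) = 0  =>  x = 0
df/dy = 6y + (12) = 0  =>  y = -2
f(0, -2) = 2*(0)^2 + 3*(-2)^2 + 12*(-2) + -17 = -29
Hessian is diagonal with entries 4, 6 > 0, so this is a minimum.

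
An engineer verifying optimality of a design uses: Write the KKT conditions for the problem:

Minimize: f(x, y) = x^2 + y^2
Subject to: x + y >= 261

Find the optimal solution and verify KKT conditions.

KKT conditions for min x^2 + y^2 s.t. x + y >= 261:
Stationarity: 2x = mu, 2y = mu
So x = y = mu/2.
Complementary slackness: mu*(x + y - 261) = 0
Primal feasibility: x + y >= 261; dual feasibility: mu >= 0
If mu = 0 then x = y = 0, but 0 + 0 < 261 is infeasible, so the constraint is active.
Constraint active: x + y = 2*(mu/2) = 261 => mu = 261
x = y = 261/2, f = 68121/2
Verify: stationarity 2*(261/2) = 261 = mu; primal 261/2 + 261/2 = 261 >= 261; dual mu = 261 >= 0; complementary slackness 261*(261 - 261) = 0. All KKT conditions hold.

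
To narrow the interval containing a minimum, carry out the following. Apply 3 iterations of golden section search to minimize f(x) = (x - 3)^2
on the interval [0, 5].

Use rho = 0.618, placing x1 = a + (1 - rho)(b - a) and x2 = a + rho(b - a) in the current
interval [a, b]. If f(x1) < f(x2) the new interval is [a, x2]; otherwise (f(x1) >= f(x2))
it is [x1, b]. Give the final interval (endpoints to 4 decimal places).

Golden section search for min of f(x) = (x - 3)^2 on [0, 5].
Each step: x1 = a + (1 - rho)(b - a), x2 = a + rho(b - a); if f(x1) < f(x2) keep [a, x2], otherwise keep [x1, b].
Step 1: [0.0000, 5.0000], x1=1.9100 (f=1.1881), x2=3.0900 (f=0.0081); f(x1) > f(x2) => keep [1.9100, 5.0000]
Step 2: [1.9100, 5.0000], x1=3.0904 (f=0.0082), x2=3.8196 (f=0.6718); f(x1) < f(x2) => keep [1.9100, 3.8196]
Step 3: [1.9100, 3.8196], x1=2.6395 (f=0.1300), x2=3.0901 (f=0.0081); f(x1) > f(x2) => keep [2.6395, 3.8196]
Final interval: [2.6395, 3.8196]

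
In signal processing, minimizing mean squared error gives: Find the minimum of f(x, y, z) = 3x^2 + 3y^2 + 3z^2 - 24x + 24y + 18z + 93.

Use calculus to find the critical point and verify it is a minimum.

f(x,y,z) = 3x^2 + 3y^2 + 3z^2 - 24x + 24y + 18z + 93
df/dx = 6x + (-24) = 0 => x = 4
df/dy = 6y + (24) = 0 => y = -4
df/dz = 6z + (18) = 0 => z = -3
f(4,-4,-3) = 3*(4)^2 + 3*(-4)^2 + 3*(-3)^2 + -24*(4) + 24*(-4) + 18*(-3) + 93 = -30
Hessian is diagonal with entries 6, 6, 6 > 0, confirmed minimum.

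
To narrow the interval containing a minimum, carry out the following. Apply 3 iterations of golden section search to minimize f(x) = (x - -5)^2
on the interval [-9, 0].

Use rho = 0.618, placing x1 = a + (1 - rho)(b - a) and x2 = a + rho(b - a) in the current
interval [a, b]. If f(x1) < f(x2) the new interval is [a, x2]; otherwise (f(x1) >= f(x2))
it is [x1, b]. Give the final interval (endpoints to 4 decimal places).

Golden section search for min of f(x) = (x - -5)^2 on [-9, 0].
Each step: x1 = a + (1 - rho)(b - a), x2 = a + rho(b - a); if f(x1) < f(x2) keep [a, x2], otherwise keep [x1, b].
Step 1: [-9.0000, 0.0000], x1=-5.5620 (f=0.3158), x2=-3.4380 (f=2.4398); f(x1) < f(x2) => keep [-9.0000, -3.4380]
Step 2: [-9.0000, -3.4380], x1=-6.8753 (f=3.5168), x2=-5.5627 (f=0.3166); f(x1) > f(x2) => keep [-6.8753, -3.4380]
Step 3: [-6.8753, -3.4380], x1=-5.5623 (f=0.3161), x2=-4.7511 (f=0.0620); f(x1) > f(x2) => keep [-5.5623, -3.4380]
Final interval: [-5.5623, -3.4380]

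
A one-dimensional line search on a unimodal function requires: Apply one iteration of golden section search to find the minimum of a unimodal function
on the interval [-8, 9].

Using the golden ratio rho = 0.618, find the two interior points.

Golden section search on [-8, 9].
Golden ratio rho = 0.618 (approx).
Interior points:
  x_1 = -8 + (1-0.618)*17 = -1.5060
  x_2 = -8 + 0.618*17 = 2.5060
Compare f(x_1) and f(x_2) to determine which subinterval to keep.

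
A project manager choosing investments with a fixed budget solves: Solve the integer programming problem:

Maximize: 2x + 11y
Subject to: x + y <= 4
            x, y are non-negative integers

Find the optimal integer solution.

Objective: 2x + 11y, constraint: x + y <= 4
Coefficient of y is 11 > coefficient of x is 2, so allocate the entire budget to y.
Optimal: x = 0, y = 4, value = 44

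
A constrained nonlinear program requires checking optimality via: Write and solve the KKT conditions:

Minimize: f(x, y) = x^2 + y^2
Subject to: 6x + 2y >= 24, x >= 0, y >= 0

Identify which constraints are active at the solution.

KKT conditions for min x^2 + y^2 s.t. 6x + 2y >= 24, x >= 0, y >= 0:
Stationarity: 2x = mu*6 + mu_x, 2y = mu*2 + mu_y, with mu, mu_x, mu_y >= 0
Complementary slackness: mu*(6x + 2y - 24) = 0, mu_x*x = 0, mu_y*y = 0
(0, 0) is infeasible (6*0 + 2*0 < 24), so if mu = 0 stationarity would force x = mu_x/2 >= 0, y = mu_y/2 >= 0 with mu_x*x = mu_y*y = 0, i.e. x = y = 0: contradiction. Hence mu > 0 and 6x + 2y = 24 is active.
Try x > 0, y > 0 (so mu_x = mu_y = 0): x = 6*mu/2, y = 2*mu/2
Substitute: 6*(6*mu/2) + 2*(2*mu/2) = 24
  mu*40/2 = 24 => mu = 6/5
x* = 18/5 > 0, y* = 6/5 > 0, consistent with mu_x = mu_y = 0.
f is convex and the constraints are linear, so this KKT point is the global minimum.
f* = 72/5
Active constraints: 6x + 2y >= 24 (holds with equality, mu = 6/5 > 0); x >= 0 and y >= 0 are inactive (mu_x = mu_y = 0).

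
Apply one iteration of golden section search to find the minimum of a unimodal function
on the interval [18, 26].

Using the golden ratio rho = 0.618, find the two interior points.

Golden section search on [18, 26].
Golden ratio rho = 0.618 (approx).
Interior points:
  x_1 = 18 + (1-0.618)*8 = 21.0560
  x_2 = 18 + 0.618*8 = 22.9440
Compare f(x_1) and f(x_2) to determine which subinterval to keep.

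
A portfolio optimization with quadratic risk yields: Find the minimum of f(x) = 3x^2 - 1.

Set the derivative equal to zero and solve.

f(x) = 3x^2 - 1
f'(x) = 6x + (0) = 0
x = 0/6 = 0
f(0) = -1
Since f''(x) = 6 > 0, this is a minimum.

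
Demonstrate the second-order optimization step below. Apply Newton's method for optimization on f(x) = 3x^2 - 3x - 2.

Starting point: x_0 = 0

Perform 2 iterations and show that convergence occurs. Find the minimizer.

f(x) = 3x^2 - 3x - 2, f'(x) = 6x + (-3), f''(x) = 6
Step 1: f'(0) = -3, x_1 = 0 - -3/6 = 1/2
Step 2: f'(1/2) = 0, x_2 = 1/2 (converged)
Newton's method converges in 1 step for quadratics.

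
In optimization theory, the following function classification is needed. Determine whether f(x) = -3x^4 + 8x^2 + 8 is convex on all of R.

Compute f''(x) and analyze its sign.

f(x) = -3x^4 + 8x^2 + 8
f'(x) = -12x^3 + 16x
f''(x) = -36x^2 + 16
f''(x) = -36x^2 + 16 -> -inf as |x| -> inf
Therefore, f is not globally convex on R.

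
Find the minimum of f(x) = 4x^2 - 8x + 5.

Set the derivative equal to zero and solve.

f(x) = 4x^2 - 8x + 5
f'(x) = 8x + (-8) = 0
x = 8/8 = 1
f(1) = 1
Since f''(x) = 8 > 0, this is a minimum.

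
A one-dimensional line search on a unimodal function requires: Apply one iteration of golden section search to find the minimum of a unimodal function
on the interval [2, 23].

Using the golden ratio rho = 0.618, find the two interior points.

Golden section search on [2, 23].
Golden ratio rho = 0.618 (approx).
Interior points:
  x_1 = 2 + (1-0.618)*21 = 10.0220
  x_2 = 2 + 0.618*21 = 14.9780
Compare f(x_1) and f(x_2) to determine which subinterval to keep.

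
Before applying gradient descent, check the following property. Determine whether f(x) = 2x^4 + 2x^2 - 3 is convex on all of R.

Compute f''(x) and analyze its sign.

f(x) = 2x^4 + 2x^2 - 3
f'(x) = 8x^3 + 4x
f''(x) = 24x^2 + 4
f''(x) = 24x^2 + 4 >= 4 > 0 for all x
Therefore, f is convex on R.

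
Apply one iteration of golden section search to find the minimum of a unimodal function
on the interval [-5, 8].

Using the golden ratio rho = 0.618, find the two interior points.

Golden section search on [-5, 8].
Golden ratio rho = 0.618 (approx).
Interior points:
  x_1 = -5 + (1-0.618)*13 = -0.0340
  x_2 = -5 + 0.618*13 = 3.0340
Compare f(x_1) and f(x_2) to determine which subinterval to keep.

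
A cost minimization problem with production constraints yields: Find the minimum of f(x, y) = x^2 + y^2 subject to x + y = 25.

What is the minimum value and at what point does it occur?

Substitute y = 25 - x into f(x,y) = x^2 + y^2:
g(x) = x^2 + (25 - x)^2 = 2x^2 - 50x + 625
g'(x) = 4x - 50 = 0  =>  x = 25/2
y = 25 - 25/2 = 25/2
Minimum value = (25/2)^2 + (25/2)^2 = 625/2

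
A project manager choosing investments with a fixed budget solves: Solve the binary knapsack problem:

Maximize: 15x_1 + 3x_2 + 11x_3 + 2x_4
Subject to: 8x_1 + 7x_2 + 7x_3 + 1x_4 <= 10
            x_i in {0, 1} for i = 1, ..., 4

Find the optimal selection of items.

Items: item 1 (v=15, w=8), item 2 (v=3, w=7), item 3 (v=11, w=7), item 4 (v=2, w=1)
Capacity: 10
Checking all 16 subsets (w = total weight, v = total value):
  {}: w = 0, v = 0
  {1}: w = 8, v = 15
  {2}: w = 7, v = 3
  {3}: w = 7, v = 11
  {4}: w = 1, v = 2
  {1, 2}: w = 15 > 10, infeasible
  {1, 3}: w = 15 > 10, infeasible
  {1, 4}: w = 9, v = 17
  {2, 3}: w = 14 > 10, infeasible
  {2, 4}: w = 8, v = 5
  {3, 4}: w = 8, v = 13
  {1, 2, 3}: w = 22 > 10, infeasible
  {1, 2, 4}: w = 16 > 10, infeasible
  {1, 3, 4}: w = 16 > 10, infeasible
  {2, 3, 4}: w = 15 > 10, infeasible
  {1, 2, 3, 4}: w = 23 > 10, infeasible
Best feasible subset: items [1, 4]
Total weight: 9 <= 10, total value: 17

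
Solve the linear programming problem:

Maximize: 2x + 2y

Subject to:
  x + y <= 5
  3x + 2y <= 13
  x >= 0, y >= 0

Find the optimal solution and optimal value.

Feasible vertices: (0, 0), (0, 5), (3, 2), (13/3, 0)
Objective 2x + 2y at each:
  (0, 0): 0
  (0, 5): 10
  (3, 2): 10
  (13/3, 0): 26/3
Maximum is 10 at (0, 5).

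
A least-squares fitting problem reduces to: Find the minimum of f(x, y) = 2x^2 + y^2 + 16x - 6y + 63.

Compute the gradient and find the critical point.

f(x,y) = 2x^2 + y^2 + 16x - 6y + 63
df/dx = 4x + (16) = 0  =>  x = -4
df/dy = 2y + (-6) = 0  =>  y = 3
f(-4, 3) = 2*(-4)^2 + 1*(3)^2 + 16*(-4) + -6*(3) + 63 = 22
Hessian is diagonal with entries 4, 2 > 0, so this is a minimum.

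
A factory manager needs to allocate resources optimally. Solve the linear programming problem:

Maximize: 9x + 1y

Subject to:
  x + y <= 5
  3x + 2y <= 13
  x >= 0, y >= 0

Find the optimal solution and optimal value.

Feasible vertices: (0, 0), (0, 5), (3, 2), (13/3, 0)
Objective 9x + 1y at each:
  (0, 0): 0
  (0, 5): 5
  (3, 2): 29
  (13/3, 0): 39
Maximum is 39 at (13/3, 0).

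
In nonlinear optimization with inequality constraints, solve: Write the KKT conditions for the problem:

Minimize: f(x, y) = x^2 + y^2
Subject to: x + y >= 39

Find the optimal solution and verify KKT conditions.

KKT conditions for min x^2 + y^2 s.t. x + y >= 39:
Stationarity: 2x = mu, 2y = mu
So x = y = mu/2.
Complementary slackness: mu*(x + y - 39) = 0
Primal feasibility: x + y >= 39; dual feasibility: mu >= 0
If mu = 0 then x = y = 0, but 0 + 0 < 39 is infeasible, so the constraint is active.
Constraint active: x + y = 2*(mu/2) = 39 => mu = 39
x = y = 39/2, f = 1521/2
Verify: stationarity 2*(39/2) = 39 = mu; primal 39/2 + 39/2 = 39 >= 39; dual mu = 39 >= 0; complementary slackness 39*(39 - 39) = 0. All KKT conditions hold.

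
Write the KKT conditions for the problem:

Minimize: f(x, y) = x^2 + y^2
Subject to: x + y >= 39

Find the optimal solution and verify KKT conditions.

KKT conditions for min x^2 + y^2 s.t. x + y >= 39:
Stationarity: 2x = mu, 2y = mu
So x = y = mu/2.
Complementary slackness: mu*(x + y - 39) = 0
Primal feasibility: x + y >= 39; dual feasibility: mu >= 0
If mu = 0 then x = y = 0, but 0 + 0 < 39 is infeasible, so the constraint is active.
Constraint active: x + y = 2*(mu/2) = 39 => mu = 39
x = y = 39/2, f = 1521/2
Verify: stationarity 2*(39/2) = 39 = mu; primal 39/2 + 39/2 = 39 >= 39; dual mu = 39 >= 0; complementary slackness 39*(39 - 39) = 0. All KKT conditions hold.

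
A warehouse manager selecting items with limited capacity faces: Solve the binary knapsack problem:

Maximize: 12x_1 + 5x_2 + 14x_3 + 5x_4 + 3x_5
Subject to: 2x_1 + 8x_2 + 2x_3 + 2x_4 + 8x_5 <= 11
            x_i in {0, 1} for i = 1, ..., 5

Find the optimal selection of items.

Items: item 1 (v=12, w=2), item 2 (v=5, w=8), item 3 (v=14, w=2), item 4 (v=5, w=2), item 5 (v=3, w=8)
Capacity: 11
Checking all 32 subsets (w = total weight, v = total value):
  {}: w = 0, v = 0
  {1}: w = 2, v = 12
  {2}: w = 8, v = 5
  {3}: w = 2, v = 14
  {4}: w = 2, v = 5
  {5}: w = 8, v = 3
  {1, 2}: w = 10, v = 17
  {1, 3}: w = 4, v = 26
  {1, 4}: w = 4, v = 17
  {1, 5}: w = 10, v = 15
  {2, 3}: w = 10, v = 19
  {2, 4}: w = 10, v = 10
  {2, 5}: w = 16 > 11, infeasible
  {3, 4}: w = 4, v = 19
  {3, 5}: w = 10, v = 17
  {4, 5}: w = 10, v = 8
  {1, 2, 3}: w = 12 > 11, infeasible
  {1, 2, 4}: w = 12 > 11, infeasible
  {1, 2, 5}: w = 18 > 11, infeasible
  {1, 3, 4}: w = 6, v = 31
  {1, 3, 5}: w = 12 > 11, infeasible
  {1, 4, 5}: w = 12 > 11, infeasible
  {2, 3, 4}: w = 12 > 11, infeasible
  {2, 3, 5}: w = 18 > 11, infeasible
  {2, 4, 5}: w = 18 > 11, infeasible
  {3, 4, 5}: w = 12 > 11, infeasible
  {1, 2, 3, 4}: w = 14 > 11, infeasible
  {1, 2, 3, 5}: w = 20 > 11, infeasible
  {1, 2, 4, 5}: w = 20 > 11, infeasible
  {1, 3, 4, 5}: w = 14 > 11, infeasible
  {2, 3, 4, 5}: w = 20 > 11, infeasible
  {1, 2, 3, 4, 5}: w = 22 > 11, infeasible
Best feasible subset: items [1, 3, 4]
Total weight: 6 <= 11, total value: 31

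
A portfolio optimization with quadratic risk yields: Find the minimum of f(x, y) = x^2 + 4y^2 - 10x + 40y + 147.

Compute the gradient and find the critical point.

f(x,y) = x^2 + 4y^2 - 10x + 40y + 147
df/dx = 2x + (-10) = 0  =>  x = 5
df/dy = 8y + (40) = 0  =>  y = -5
f(5, -5) = 1*(5)^2 + 4*(-5)^2 + -10*(5) + 40*(-5) + 147 = 22
Hessian is diagonal with entries 2, 8 > 0, so this is a minimum.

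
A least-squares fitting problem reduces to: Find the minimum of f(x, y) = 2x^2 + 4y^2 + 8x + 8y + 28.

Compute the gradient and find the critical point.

f(x,y) = 2x^2 + 4y^2 + 8x + 8y + 28
df/dx = 4x + (8) = 0  =>  x = -2
df/dy = 8y + (8) = 0  =>  y = -1
f(-2, -1) = 2*(-2)^2 + 4*(-1)^2 + 8*(-2) + 8*(-1) + 28 = 16
Hessian is diagonal with entries 4, 8 > 0, so this is a minimum.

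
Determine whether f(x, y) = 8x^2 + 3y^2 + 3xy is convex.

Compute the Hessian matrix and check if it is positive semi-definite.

f(x,y) = 8x^2 + 3y^2 + 3xy
Hessian H = [[16, 3], [3, 6]]
trace(H) = 22, det(H) = 87
Eigenvalues: (22 +/- sqrt(136)) / 2 = 16.83, 5.169
Since both eigenvalues > 0, f is convex.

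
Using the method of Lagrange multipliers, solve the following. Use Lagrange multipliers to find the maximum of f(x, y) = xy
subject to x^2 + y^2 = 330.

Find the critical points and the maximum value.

Lagrange conditions: y = 2*lambda*x and x = 2*lambda*y
If x = 0 then y = 0, violating the constraint, so x, y != 0.
Dividing: y/x = x/y => x^2 = y^2 => y = x or y = -x
Constraint: 2x^2 = 330 => x^2 = 165 => x = +/-sqrt(165)
Critical points: (sqrt(165), sqrt(165)), (-sqrt(165), -sqrt(165)), (sqrt(165), -sqrt(165)), (-sqrt(165), sqrt(165))
  y = x:  xy = x^2 = 165  at (sqrt(165), sqrt(165)) and (-sqrt(165), -sqrt(165))
  y = -x: xy = -x^2 = -165 at (sqrt(165), -sqrt(165)) and (-sqrt(165), sqrt(165))
Maximum xy = 165 at (sqrt(165), sqrt(165)) and (-sqrt(165), -sqrt(165))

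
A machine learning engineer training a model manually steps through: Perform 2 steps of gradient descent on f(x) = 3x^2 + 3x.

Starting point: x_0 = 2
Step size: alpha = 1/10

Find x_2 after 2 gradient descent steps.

f(x) = 3x^2 + 3x, f'(x) = 6x + (3)
Step 1: f'(2) = 15, x_1 = 2 - 1/10 * 15 = 1/2
Step 2: f'(1/2) = 6, x_2 = 1/2 - 1/10 * 6 = -1/10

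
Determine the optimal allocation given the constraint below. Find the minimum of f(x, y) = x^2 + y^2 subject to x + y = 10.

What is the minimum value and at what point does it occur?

Substitute y = 10 - x into f(x,y) = x^2 + y^2:
g(x) = x^2 + (10 - x)^2 = 2x^2 - 20x + 100
g'(x) = 4x - 20 = 0  =>  x = 5
y = 10 - 5 = 5
Minimum value = 5^2 + 5^2 = 50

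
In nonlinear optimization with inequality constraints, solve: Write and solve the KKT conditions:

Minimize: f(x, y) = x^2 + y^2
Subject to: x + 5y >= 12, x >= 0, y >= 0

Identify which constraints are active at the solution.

KKT conditions for min x^2 + y^2 s.t. 1x + 5y >= 12, x >= 0, y >= 0:
Stationarity: 2x = mu*1 + mu_x, 2y = mu*5 + mu_y, with mu, mu_x, mu_y >= 0
Complementary slackness: mu*(x + 5y - 12) = 0, mu_x*x = 0, mu_y*y = 0
(0, 0) is infeasible (1*0 + 5*0 < 12), so if mu = 0 stationarity would force x = mu_x/2 >= 0, y = mu_y/2 >= 0 with mu_x*x = mu_y*y = 0, i.e. x = y = 0: contradiction. Hence mu > 0 and x + 5y = 12 is active.
Try x > 0, y > 0 (so mu_x = mu_y = 0): x = 1*mu/2, y = 5*mu/2
Substitute: 1*(1*mu/2) + 5*(5*mu/2) = 12
  mu*26/2 = 12 => mu = 12/13
x* = 6/13 > 0, y* = 30/13 > 0, consistent with mu_x = mu_y = 0.
f is convex and the constraints are linear, so this KKT point is the global minimum.
f* = 72/13
Active constraints: x + 5y >= 12 (holds with equality, mu = 12/13 > 0); x >= 0 and y >= 0 are inactive (mu_x = mu_y = 0).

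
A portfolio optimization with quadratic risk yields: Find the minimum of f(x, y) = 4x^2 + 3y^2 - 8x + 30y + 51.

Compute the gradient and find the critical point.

f(x,y) = 4x^2 + 3y^2 - 8x + 30y + 51
df/dx = 8x + (-8) = 0  =>  x = 1
df/dy = 6y + (30) = 0  =>  y = -5
f(1, -5) = 4*(1)^2 + 3*(-5)^2 + -8*(1) + 30*(-5) + 51 = -28
Hessian is diagonal with entries 8, 6 > 0, so this is a minimum.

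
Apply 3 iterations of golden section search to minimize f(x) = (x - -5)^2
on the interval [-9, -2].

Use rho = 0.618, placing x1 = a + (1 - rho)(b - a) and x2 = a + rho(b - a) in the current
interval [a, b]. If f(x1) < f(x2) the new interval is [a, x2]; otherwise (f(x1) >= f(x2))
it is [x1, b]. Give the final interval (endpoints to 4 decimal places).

Golden section search for min of f(x) = (x - -5)^2 on [-9, -2].
Each step: x1 = a + (1 - rho)(b - a), x2 = a + rho(b - a); if f(x1) < f(x2) keep [a, x2], otherwise keep [x1, b].
Step 1: [-9.0000, -2.0000], x1=-6.3260 (f=1.7583), x2=-4.6740 (f=0.1063); f(x1) > f(x2) => keep [-6.3260, -2.0000]
Step 2: [-6.3260, -2.0000], x1=-4.6735 (f=0.1066), x2=-3.6525 (f=1.8157); f(x1) < f(x2) => keep [-6.3260, -3.6525]
Step 3: [-6.3260, -3.6525], x1=-5.3047 (f=0.0929), x2=-4.6738 (f=0.1064); f(x1) < f(x2) => keep [-6.3260, -4.6738]
Final interval: [-6.3260, -4.6738]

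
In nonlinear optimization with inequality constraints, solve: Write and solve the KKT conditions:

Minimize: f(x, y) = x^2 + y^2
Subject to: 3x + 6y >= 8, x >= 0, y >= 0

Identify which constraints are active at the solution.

KKT conditions for min x^2 + y^2 s.t. 3x + 6y >= 8, x >= 0, y >= 0:
Stationarity: 2x = mu*3 + mu_x, 2y = mu*6 + mu_y, with mu, mu_x, mu_y >= 0
Complementary slackness: mu*(3x + 6y - 8) = 0, mu_x*x = 0, mu_y*y = 0
(0, 0) is infeasible (3*0 + 6*0 < 8), so if mu = 0 stationarity would force x = mu_x/2 >= 0, y = mu_y/2 >= 0 with mu_x*x = mu_y*y = 0, i.e. x = y = 0: contradiction. Hence mu > 0 and 3x + 6y = 8 is active.
Try x > 0, y > 0 (so mu_x = mu_y = 0): x = 3*mu/2, y = 6*mu/2
Substitute: 3*(3*mu/2) + 6*(6*mu/2) = 8
  mu*45/2 = 8 => mu = 16/45
x* = 8/15 > 0, y* = 16/15 > 0, consistent with mu_x = mu_y = 0.
f is convex and the constraints are linear, so this KKT point is the global minimum.
f* = 64/45
Active constraints: 3x + 6y >= 8 (holds with equality, mu = 16/45 > 0); x >= 0 and y >= 0 are inactive (mu_x = mu_y = 0).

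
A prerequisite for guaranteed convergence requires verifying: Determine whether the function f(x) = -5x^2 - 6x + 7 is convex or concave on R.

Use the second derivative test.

f(x) = -5x^2 - 6x + 7
f'(x) = -10x - 6
f''(x) = -10
Since f''(x) = -10 < 0 for all x, f is concave on R.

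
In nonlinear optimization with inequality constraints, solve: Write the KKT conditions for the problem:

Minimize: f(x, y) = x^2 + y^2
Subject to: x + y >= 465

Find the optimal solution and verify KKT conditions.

KKT conditions for min x^2 + y^2 s.t. x + y >= 465:
Stationarity: 2x = mu, 2y = mu
So x = y = mu/2.
Complementary slackness: mu*(x + y - 465) = 0
Primal feasibility: x + y >= 465; dual feasibility: mu >= 0
If mu = 0 then x = y = 0, but 0 + 0 < 465 is infeasible, so the constraint is active.
Constraint active: x + y = 2*(mu/2) = 465 => mu = 465
x = y = 465/2, f = 216225/2
Verify: stationarity 2*(465/2) = 465 = mu; primal 465/2 + 465/2 = 465 >= 465; dual mu = 465 >= 0; complementary slackness 465*(465 - 465) = 0. All KKT conditions hold.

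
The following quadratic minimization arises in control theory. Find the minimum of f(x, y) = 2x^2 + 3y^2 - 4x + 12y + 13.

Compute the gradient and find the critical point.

f(x,y) = 2x^2 + 3y^2 - 4x + 12y + 13
df/dx = 4x + (-4) = 0  =>  x = 1
df/dy = 6y + (12) = 0  =>  y = -2
f(1, -2) = 2*(1)^2 + 3*(-2)^2 + -4*(1) + 12*(-2) + 13 = -1
Hessian is diagonal with entries 4, 6 > 0, so this is a minimum.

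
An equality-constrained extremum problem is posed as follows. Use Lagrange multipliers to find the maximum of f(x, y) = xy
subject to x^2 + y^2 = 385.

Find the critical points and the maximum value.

Lagrange conditions: y = 2*lambda*x and x = 2*lambda*y
If x = 0 then y = 0, violating the constraint, so x, y != 0.
Dividing: y/x = x/y => x^2 = y^2 => y = x or y = -x
Constraint: 2x^2 = 385 => x^2 = 385/2 => x = +/-sqrt(385/2)
Critical points: (sqrt(385/2), sqrt(385/2)), (-sqrt(385/2), -sqrt(385/2)), (sqrt(385/2), -sqrt(385/2)), (-sqrt(385/2), sqrt(385/2))
  y = x:  xy = x^2 = 385/2  at (sqrt(385/2), sqrt(385/2)) and (-sqrt(385/2), -sqrt(385/2))
  y = -x: xy = -x^2 = -385/2 at (sqrt(385/2), -sqrt(385/2)) and (-sqrt(385/2), sqrt(385/2))
Maximum xy = 385/2 at (sqrt(385/2), sqrt(385/2)) and (-sqrt(385/2), -sqrt(385/2))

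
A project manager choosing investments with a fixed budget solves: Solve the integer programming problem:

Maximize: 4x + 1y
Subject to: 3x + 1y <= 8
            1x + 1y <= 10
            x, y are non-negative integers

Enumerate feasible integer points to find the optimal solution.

Constraint 1: 3x + 1y <= 8
Constraint 2: 1x + 1y <= 10
Feasible x range (need y >= 0): 0 <= x <= min(8/3, 10/1) => x in {0, ..., 2}.
Enumerate feasible integer points row by row (the coefficient of y is 1 > 0, so for each x the largest feasible y gives the best value):
  x = 0: y <= min((8 - 3*0)/1, (10 - 1*0)/1) => y in {0, ..., 8}; best 4*0 + 1*8 = 8
  x = 1: y <= min((8 - 3*1)/1, (10 - 1*1)/1) => y in {0, ..., 5}; best 4*1 + 1*5 = 9
  x = 2: y <= min((8 - 3*2)/1, (10 - 1*2)/1) => y in {0, ..., 2}; best 4*2 + 1*2 = 10
The maximum 4x + 1y = 10 is achieved at x = 2, y = 2.
Check: 3*2 + 1*2 = 8 <= 8 and 1*2 + 1*2 = 4 <= 10.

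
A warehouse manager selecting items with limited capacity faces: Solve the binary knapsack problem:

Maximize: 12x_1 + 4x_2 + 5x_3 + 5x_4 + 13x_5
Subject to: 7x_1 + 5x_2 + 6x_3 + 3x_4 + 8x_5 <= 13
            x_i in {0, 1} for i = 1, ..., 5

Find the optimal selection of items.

Items: item 1 (v=12, w=7), item 2 (v=4, w=5), item 3 (v=5, w=6), item 4 (v=5, w=3), item 5 (v=13, w=8)
Capacity: 13
Checking all 32 subsets (w = total weight, v = total value):
  {}: w = 0, v = 0
  {1}: w = 7, v = 12
  {2}: w = 5, v = 4
  {3}: w = 6, v = 5
  {4}: w = 3, v = 5
  {5}: w = 8, v = 13
  {1, 2}: w = 12, v = 16
  {1, 3}: w = 13, v = 17
  {1, 4}: w = 10, v = 17
  {1, 5}: w = 15 > 13, infeasible
  {2, 3}: w = 11, v = 9
  {2, 4}: w = 8, v = 9
  {2, 5}: w = 13, v = 17
  {3, 4}: w = 9, v = 10
  {3, 5}: w = 14 > 13, infeasible
  {4, 5}: w = 11, v = 18
  {1, 2, 3}: w = 18 > 13, infeasible
  {1, 2, 4}: w = 15 > 13, infeasible
  {1, 2, 5}: w = 20 > 13, infeasible
  {1, 3, 4}: w = 16 > 13, infeasible
  {1, 3, 5}: w = 21 > 13, infeasible
  {1, 4, 5}: w = 18 > 13, infeasible
  {2, 3, 4}: w = 14 > 13, infeasible
  {2, 3, 5}: w = 19 > 13, infeasible
  {2, 4, 5}: w = 16 > 13, infeasible
  {3, 4, 5}: w = 17 > 13, infeasible
  {1, 2, 3, 4}: w = 21 > 13, infeasible
  {1, 2, 3, 5}: w = 26 > 13, infeasible
  {1, 2, 4, 5}: w = 23 > 13, infeasible
  {1, 3, 4, 5}: w = 24 > 13, infeasible
  {2, 3, 4, 5}: w = 22 > 13, infeasible
  {1, 2, 3, 4, 5}: w = 29 > 13, infeasible
Best feasible subset: items [4, 5]
Total weight: 11 <= 13, total value: 18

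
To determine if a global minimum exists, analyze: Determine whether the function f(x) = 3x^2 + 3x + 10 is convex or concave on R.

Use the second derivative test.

f(x) = 3x^2 + 3x + 10
f'(x) = 6x + 3
f''(x) = 6
Since f''(x) = 6 > 0 for all x, f is convex on R.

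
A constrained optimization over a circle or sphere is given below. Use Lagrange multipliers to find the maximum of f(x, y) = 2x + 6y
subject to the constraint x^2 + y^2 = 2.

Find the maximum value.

Set up Lagrange conditions: grad f = lambda * grad g
  2 = 2*lambda*x
  6 = 2*lambda*y
From these: x/y = 2/6, so x = 2t, y = 6t for some t.
Substitute into constraint: (2t)^2 + (6t)^2 = 2
  t^2 * 40 = 2
  t = sqrt(2/40)
Maximum = 2*x + 6*y = (2^2 + 6^2)*t = 40 * sqrt(2/40) = sqrt(80)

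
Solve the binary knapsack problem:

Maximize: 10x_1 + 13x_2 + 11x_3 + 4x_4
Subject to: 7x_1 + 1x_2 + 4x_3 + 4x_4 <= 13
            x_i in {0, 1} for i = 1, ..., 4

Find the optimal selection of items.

Items: item 1 (v=10, w=7), item 2 (v=13, w=1), item 3 (v=11, w=4), item 4 (v=4, w=4)
Capacity: 13
Checking all 16 subsets (w = total weight, v = total value):
  {}: w = 0, v = 0
  {1}: w = 7, v = 10
  {2}: w = 1, v = 13
  {3}: w = 4, v = 11
  {4}: w = 4, v = 4
  {1, 2}: w = 8, v = 23
  {1, 3}: w = 11, v = 21
  {1, 4}: w = 11, v = 14
  {2, 3}: w = 5, v = 24
  {2, 4}: w = 5, v = 17
  {3, 4}: w = 8, v = 15
  {1, 2, 3}: w = 12, v = 34
  {1, 2, 4}: w = 12, v = 27
  {1, 3, 4}: w = 15 > 13, infeasible
  {2, 3, 4}: w = 9, v = 28
  {1, 2, 3, 4}: w = 16 > 13, infeasible
Best feasible subset: items [1, 2, 3]
Total weight: 12 <= 13, total value: 34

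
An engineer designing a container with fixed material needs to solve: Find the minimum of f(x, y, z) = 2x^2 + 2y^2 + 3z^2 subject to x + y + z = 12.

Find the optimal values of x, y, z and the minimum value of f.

Using Lagrange multipliers on f = 2x^2 + 2y^2 + 3z^2 with constraint x + y + z = 12:
Conditions: 2*2*x = lambda, 2*2*y = lambda, 2*3*z = lambda
So x = lambda/4, y = lambda/4, z = lambda/6
Substituting into constraint: lambda * (2/3) = 12
lambda = 18
x = 9/2, y = 9/2, z = 3
Minimum value = 108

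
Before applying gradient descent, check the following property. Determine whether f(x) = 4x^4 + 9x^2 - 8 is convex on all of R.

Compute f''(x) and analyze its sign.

f(x) = 4x^4 + 9x^2 - 8
f'(x) = 16x^3 + 18x
f''(x) = 48x^2 + 18
f''(x) = 48x^2 + 18 >= 18 > 0 for all x
Therefore, f is convex on R.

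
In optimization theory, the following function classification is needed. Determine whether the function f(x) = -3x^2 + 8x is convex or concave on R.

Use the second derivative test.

f(x) = -3x^2 + 8x
f'(x) = -6x + 8
f''(x) = -6
Since f''(x) = -6 < 0 for all x, f is concave on R.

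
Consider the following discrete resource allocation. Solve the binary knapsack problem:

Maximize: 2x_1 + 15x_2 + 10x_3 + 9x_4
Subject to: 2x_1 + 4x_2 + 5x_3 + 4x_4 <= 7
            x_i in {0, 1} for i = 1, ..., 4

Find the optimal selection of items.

Items: item 1 (v=2, w=2), item 2 (v=15, w=4), item 3 (v=10, w=5), item 4 (v=9, w=4)
Capacity: 7
Checking all 16 subsets (w = total weight, v = total value):
  {}: w = 0, v = 0
  {1}: w = 2, v = 2
  {2}: w = 4, v = 15
  {3}: w = 5, v = 10
  {4}: w = 4, v = 9
  {1, 2}: w = 6, v = 17
  {1, 3}: w = 7, v = 12
  {1, 4}: w = 6, v = 11
  {2, 3}: w = 9 > 7, infeasible
  {2, 4}: w = 8 > 7, infeasible
  {3, 4}: w = 9 > 7, infeasible
  {1, 2, 3}: w = 11 > 7, infeasible
  {1, 2, 4}: w = 10 > 7, infeasible
  {1, 3, 4}: w = 11 > 7, infeasible
  {2, 3, 4}: w = 13 > 7, infeasible
  {1, 2, 3, 4}: w = 15 > 7, infeasible
Best feasible subset: items [1, 2]
Total weight: 6 <= 7, total value: 17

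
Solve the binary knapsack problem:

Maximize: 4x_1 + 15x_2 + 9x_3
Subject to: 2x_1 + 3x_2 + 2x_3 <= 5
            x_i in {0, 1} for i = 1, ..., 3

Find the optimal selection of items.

Items: item 1 (v=4, w=2), item 2 (v=15, w=3), item 3 (v=9, w=2)
Capacity: 5
Checking all 8 subsets (w = total weight, v = total value):
  {}: w = 0, v = 0
  {1}: w = 2, v = 4
  {2}: w = 3, v = 15
  {3}: w = 2, v = 9
  {1, 2}: w = 5, v = 19
  {1, 3}: w = 4, v = 13
  {2, 3}: w = 5, v = 24
  {1, 2, 3}: w = 7 > 5, infeasible
Best feasible subset: items [2, 3]
Total weight: 5 <= 5, total value: 24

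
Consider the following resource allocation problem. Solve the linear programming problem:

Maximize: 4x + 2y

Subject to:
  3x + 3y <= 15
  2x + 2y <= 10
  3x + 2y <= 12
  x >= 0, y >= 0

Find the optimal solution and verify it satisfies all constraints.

Feasible vertices: (0, 0), (0, 5), (2, 3), (4, 0)
Objective 4x + 2y at each vertex:
  (0, 0): 0
  (0, 5): 10
  (2, 3): 14
  (4, 0): 16
Maximum is 16 at (4, 0).
Verify constraints at (x, y) = (4, 0):
  3*4 + 3*0 = 12 <= 15
  2*4 + 2*0 = 8 <= 10
  3*4 + 2*0 = 12 <= 12 (active)
  x = 4 >= 0, y = 0 >= 0. All constraints satisfied.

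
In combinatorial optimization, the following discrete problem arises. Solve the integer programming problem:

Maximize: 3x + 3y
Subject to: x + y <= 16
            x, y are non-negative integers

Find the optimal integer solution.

Objective: 3x + 3y, constraint: x + y <= 16
Coefficient of x is 3 >= coefficient of y is 3, so allocate the entire budget to x.
Optimal: x = 16, y = 0, value = 48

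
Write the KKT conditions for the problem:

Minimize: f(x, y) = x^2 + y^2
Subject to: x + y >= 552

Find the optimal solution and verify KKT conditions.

KKT conditions for min x^2 + y^2 s.t. x + y >= 552:
Stationarity: 2x = mu, 2y = mu
So x = y = mu/2.
Complementary slackness: mu*(x + y - 552) = 0
Primal feasibility: x + y >= 552; dual feasibility: mu >= 0
If mu = 0 then x = y = 0, but 0 + 0 < 552 is infeasible, so the constraint is active.
Constraint active: x + y = 2*(mu/2) = 552 => mu = 552
x = y = 276, f = 152352
Verify: stationarity 2*276 = 552 = mu; primal 276 + 276 = 552 >= 552; dual mu = 552 >= 0; complementary slackness 552*(552 - 552) = 0. All KKT conditions hold.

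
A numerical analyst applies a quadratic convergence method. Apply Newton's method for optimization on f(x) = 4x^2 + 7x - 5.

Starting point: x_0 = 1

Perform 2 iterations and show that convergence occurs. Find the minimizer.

f(x) = 4x^2 + 7x - 5, f'(x) = 8x + (7), f''(x) = 8
Step 1: f'(1) = 15, x_1 = 1 - 15/8 = -7/8
Step 2: f'(-7/8) = 0, x_2 = -7/8 (converged)
Newton's method converges in 1 step for quadratics.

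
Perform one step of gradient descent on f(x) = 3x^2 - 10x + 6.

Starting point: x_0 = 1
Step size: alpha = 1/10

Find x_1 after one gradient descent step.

f(x) = 3x^2 - 10x + 6
f'(x) = 6x - 10
f'(1) = 6*1 + (-10) = -4
x_1 = x_0 - alpha * f'(x_0) = 1 - 1/10 * -4 = 7/5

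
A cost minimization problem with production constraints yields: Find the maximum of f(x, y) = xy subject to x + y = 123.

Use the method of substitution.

Substitute y = 123 - x into f(x,y) = xy:
g(x) = x(123 - x) = 123x - x^2
g'(x) = 123 - 2x = 0  =>  x = 123/2
y = 123 - 123/2 = 123/2
Maximum value = (123/2) * (123/2) = 15129/4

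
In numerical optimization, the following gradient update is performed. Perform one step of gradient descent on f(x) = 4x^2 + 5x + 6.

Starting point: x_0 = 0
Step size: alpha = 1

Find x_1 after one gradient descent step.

f(x) = 4x^2 + 5x + 6
f'(x) = 8x + 5
f'(0) = 8*0 + (5) = 5
x_1 = x_0 - alpha * f'(x_0) = 0 - 1 * 5 = -5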